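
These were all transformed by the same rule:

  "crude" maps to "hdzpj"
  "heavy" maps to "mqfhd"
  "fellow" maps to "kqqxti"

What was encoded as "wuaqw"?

Shifts by position in crude: pos 0: c→h (+5), pos 1: r→d (+12), pos 2: u→z (+5), pos 3: d→p (+12) — repeating every 2. It's a Vigenère-style cipher with numeric key [5,12]: position i shifts by key[i mod 2].
Decoding wuaqw: w−5=r, u−12=i, a−5=v, q−12=e, w−5=r.

river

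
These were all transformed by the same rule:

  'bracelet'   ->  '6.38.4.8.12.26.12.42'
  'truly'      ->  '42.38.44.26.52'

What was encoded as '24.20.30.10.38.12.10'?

kindred

b(#2)→6 and r(#18)→38: differences scale by 2, so n = 2·pos + 2. With a=1..z=26, the number is 2·pos + 2.
Undoing it on 24.20.30.10.38.12.10: 24→(24−2)÷2=11=k, 20→(20−2)÷2=9=i, 30→(30−2)÷2=14=n, 10→(10−2)÷2=4=d, 38→(38−2)÷2=18=r, 12→(12−2)÷2=5=e, 10→(10−2)÷2=4=d.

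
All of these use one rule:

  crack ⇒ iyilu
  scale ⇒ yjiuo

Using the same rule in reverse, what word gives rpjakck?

library

In crack: c→i is +6, r→y is +7, a→i is +8, c→l is +9 — the shift increases by 1 each position. Each letter shifts forward by (position + 6), i.e. 6, 7, 8, … — the shift grows by one for each successive letter.
Undoing it on rpjakck: r−6=l, p−7=i, j−8=b, a−9=r, k−10=a, c−11=r, k−12=y.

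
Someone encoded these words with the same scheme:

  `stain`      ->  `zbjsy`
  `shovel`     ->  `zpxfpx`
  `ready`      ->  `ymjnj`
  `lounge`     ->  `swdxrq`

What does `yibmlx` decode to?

rascal

In stain: s→z is +7, t→b is +8, a→j is +9, i→s is +10 — the shift increases by 1 each position. Letter i (0-indexed) is shifted by i+7, so successive shifts are 7, 8, 9, ….
Undoing it on yibmlx: y−7=r, i−8=a, b−9=s, m−10=c, l−11=a, x−12=l.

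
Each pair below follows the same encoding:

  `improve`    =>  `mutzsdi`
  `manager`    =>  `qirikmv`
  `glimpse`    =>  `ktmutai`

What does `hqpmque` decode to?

dilemma

It's a Vigenère-style cipher with numeric key [4,8]: position i shifts by key[i mod 2].
Undoing it on hqpmque: h−4=d, q−8=i, p−4=l, m−8=e, q−4=m, u−8=m, e−4=a.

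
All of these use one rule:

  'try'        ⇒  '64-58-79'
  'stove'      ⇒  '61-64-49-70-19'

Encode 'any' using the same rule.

7-46-79

t(#20)→64 and r(#18)→58: differences scale by 3, so n = 3·pos + 4. With a=1..z=26, the number is 3·pos + 4.
For any: a=1→7, n=14→46, y=25→79.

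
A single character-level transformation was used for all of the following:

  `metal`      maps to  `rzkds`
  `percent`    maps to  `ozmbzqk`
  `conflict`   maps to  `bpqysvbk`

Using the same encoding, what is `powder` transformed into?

ophazm

Treating letters as 0–25, the rule is x ↦ 25x + 3 (mod 26).
On powder: p(15)→25·15+3≡14=o; o(14)→25·14+3≡15=p; w(22)→25·22+3≡7=h; d(3)→25·3+3≡0=a; e(4)→25·4+3≡25=z; r(17)→25·17+3≡12=m (all mod 26).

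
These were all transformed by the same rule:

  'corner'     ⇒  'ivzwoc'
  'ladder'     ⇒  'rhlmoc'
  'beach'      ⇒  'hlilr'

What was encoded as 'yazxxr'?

strong

In corner: c→i is +6, o→v is +7, r→z is +8, n→w is +9 — the shift increases by 1 each position. Each letter shifts forward by (position + 6), i.e. 6, 7, 8, … — the shift grows by one for each successive letter.
Reversing it on yazxxr: y−6=s, a−7=t, z−8=r, x−9=o, x−10=n, r−11=g.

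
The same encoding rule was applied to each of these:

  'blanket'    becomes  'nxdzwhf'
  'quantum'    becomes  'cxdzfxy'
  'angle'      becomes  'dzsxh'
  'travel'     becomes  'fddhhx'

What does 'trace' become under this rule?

fddoh

The rule splits by letter class: vowels +3, consonants +12.
On trace: t(cons)+12=f, r(cons)+12=d, a(vowel)+3=d, c(cons)+12=o, e(vowel)+3=h.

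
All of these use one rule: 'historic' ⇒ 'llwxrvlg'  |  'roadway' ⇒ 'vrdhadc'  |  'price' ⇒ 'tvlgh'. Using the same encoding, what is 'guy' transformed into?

kxc

The shift depends on letter class: consonant h→l is +4, but vowel i→l is +3. Two shifts are in play — +3 for a/e/i/o/u, +4 for every other letter.
For guy: g(cons)+4=k, u(vowel)+3=x, y(cons)+4=c.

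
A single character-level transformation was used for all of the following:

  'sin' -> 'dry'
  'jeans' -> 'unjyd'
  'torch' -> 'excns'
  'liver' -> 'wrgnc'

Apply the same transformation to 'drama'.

The shift depends on letter class: consonant s→d is +11, but vowel i→r is +9. Vowels shift forward by 9 and consonants shift forward by 11.
Applying it to drama: d(cons)+11=o, r(cons)+11=c, a(vowel)+9=j, m(cons)+11=x, a(vowel)+9=j.

ocjxj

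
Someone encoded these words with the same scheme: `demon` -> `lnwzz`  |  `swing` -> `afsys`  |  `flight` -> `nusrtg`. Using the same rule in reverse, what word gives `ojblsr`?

garage

In demon: d→l is +8, e→n is +9, m→w is +10, o→z is +11 — the shift increases by 1 each position. Each letter shifts forward by (position + 8), i.e. 8, 9, 10, … — the shift grows by one for each successive letter.
Reversing it on ojblsr: o−8=g, j−9=a, b−10=r, l−11=a, s−12=g, r−13=e.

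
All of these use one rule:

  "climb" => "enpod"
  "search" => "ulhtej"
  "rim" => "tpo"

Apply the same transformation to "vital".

xpvhn

The shift depends on letter class: consonant c→e is +2, but vowel i→p is +7. The rule splits by letter class: vowels +7, consonants +2.
For vital: v(cons)+2=x, i(vowel)+7=p, t(cons)+2=v, a(vowel)+7=h, l(cons)+2=n.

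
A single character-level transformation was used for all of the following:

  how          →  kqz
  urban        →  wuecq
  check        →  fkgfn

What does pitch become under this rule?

The shift depends on letter class: consonant h→k is +3, but vowel o→q is +2. The rule splits by letter class: vowels +2, consonants +3.
For pitch: p(cons)+3=s, i(vowel)+2=k, t(cons)+3=w, c(cons)+3=f, h(cons)+3=k.

skwfk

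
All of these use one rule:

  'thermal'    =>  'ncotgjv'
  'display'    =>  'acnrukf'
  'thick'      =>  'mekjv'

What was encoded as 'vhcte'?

craft

The output letters match the input read backwards, each shifted +2: thermal reversed is lamreht. The word is reversed, then every letter is shifted forward by 2.
Decoding vhcte: shift back: v−2=t, h−2=f, c−2=a, t−2=r, e−2=c → tfarc; then reverse → craft.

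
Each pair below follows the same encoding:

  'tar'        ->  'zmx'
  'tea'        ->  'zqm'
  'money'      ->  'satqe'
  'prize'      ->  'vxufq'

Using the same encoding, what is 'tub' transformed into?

The shift depends on letter class: consonant t→z is +6, but vowel a→m is +12. The rule splits by letter class: vowels +12, consonants +6.
On tub: t(cons)+6=z, u(vowel)+12=g, b(cons)+6=h.

zgh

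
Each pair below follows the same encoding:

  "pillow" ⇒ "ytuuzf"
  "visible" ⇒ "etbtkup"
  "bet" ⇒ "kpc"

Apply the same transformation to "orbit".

Vowels shift forward by 11 and consonants shift forward by 9.
On orbit: o(vowel)+11=z, r(cons)+9=a, b(cons)+9=k, i(vowel)+11=t, t(cons)+9=c.

zaktc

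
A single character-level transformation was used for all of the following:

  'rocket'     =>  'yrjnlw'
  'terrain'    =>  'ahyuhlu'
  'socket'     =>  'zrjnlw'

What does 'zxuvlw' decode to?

Shifts by position in rocket: pos 0: r→y (+7), pos 1: o→r (+3), pos 2: c→j (+7), pos 3: k→n (+3) — repeating every 2. A repeating key of period 2 is used — shifts +7, +3 over and over.
Reversing it on zxuvlw: z−7=s, x−3=u, u−7=n, v−3=s, l−7=e, w−3=t.

sunset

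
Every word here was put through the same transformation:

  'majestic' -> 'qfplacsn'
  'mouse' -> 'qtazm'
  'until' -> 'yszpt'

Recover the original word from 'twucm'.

Letter i (0-indexed) is shifted by i+4, so successive shifts are 4, 5, 6, ….
Decoding twucm: t−4=p, w−5=r, u−6=o, c−7=v, m−8=e.

prove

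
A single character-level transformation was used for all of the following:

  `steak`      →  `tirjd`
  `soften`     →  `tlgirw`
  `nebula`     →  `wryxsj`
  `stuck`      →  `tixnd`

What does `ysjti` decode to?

blast

s(18)→t(19) and t(19)→i(8) fit y≡15x+9 (mod 26); the inverse of 15 mod 26 is 7. Each letter's alphabet position (a=0..z=25) is mapped through 15·x+9 mod 26 — an affine cipher.
Reversing it on ysjti: y(24)→7·(24−9)≡1=b; s(18)→7·(18−9)≡11=l; j(9)→7·(9−9)≡0=a; t(19)→7·(19−9)≡18=s; i(8)→7·(8−9)≡19=t (all mod 26).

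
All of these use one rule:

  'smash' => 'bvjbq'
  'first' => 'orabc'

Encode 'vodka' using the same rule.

exmtj

Each letter is shifted forward by 9 in the alphabet (a Caesar shift of +9).
On vodka: v+9=e, o+9=x, d+9=m, k+9=t, a+9=j.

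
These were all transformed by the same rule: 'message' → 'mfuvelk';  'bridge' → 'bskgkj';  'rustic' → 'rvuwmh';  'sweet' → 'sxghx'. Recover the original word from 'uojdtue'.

In message: m→m is +0, e→f is +1, s→u is +2, s→v is +3 — the shift increases by 1 each position. The shift increases by 1 at each position, starting from +0: 0, 1, 2, ….
Reversing it on uojdtue: u−0=u, o−1=n, j−2=h, d−3=a, t−4=p, u−5=p, e−6=y.

unhappy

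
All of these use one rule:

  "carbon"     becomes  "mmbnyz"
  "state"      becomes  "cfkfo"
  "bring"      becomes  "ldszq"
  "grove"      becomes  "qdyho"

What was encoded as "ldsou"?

Shifts by position in carbon: pos 0: c→m (+10), pos 1: a→m (+12), pos 2: r→b (+10), pos 3: b→n (+12) — repeating every 2. A repeating key of period 2 is used — shifts +10, +12 over and over.
Undoing it on ldsou: l−10=b, d−12=r, s−10=i, o−12=c, u−10=k.

brick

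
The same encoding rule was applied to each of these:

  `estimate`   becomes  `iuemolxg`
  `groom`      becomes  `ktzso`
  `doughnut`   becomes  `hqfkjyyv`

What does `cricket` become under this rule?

gttgmpx

Shifts by position in estimate: pos 0: e→i (+4), pos 1: s→u (+2), pos 2: t→e (+11), pos 3: i→m (+4), pos 4: m→o (+2), pos 5: a→l (+11) — repeating every 3. The shifts repeat in a cycle of length 3: positions 0,1,… shift by +4, +2, +11, then the pattern repeats.
For cricket: c+4=g, r+2=t, i+11=t, c+4=g, k+2=m, e+11=p, t+4=x.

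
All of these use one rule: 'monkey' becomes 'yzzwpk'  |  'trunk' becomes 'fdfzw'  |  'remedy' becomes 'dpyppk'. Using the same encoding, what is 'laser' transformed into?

xlepd

The shift depends on letter class: consonant m→y is +12, but vowel o→z is +11. Vowels shift forward by 11 and consonants shift forward by 12.
Applying it to laser: l(cons)+12=x, a(vowel)+11=l, s(cons)+12=e, e(vowel)+11=p, r(cons)+12=d.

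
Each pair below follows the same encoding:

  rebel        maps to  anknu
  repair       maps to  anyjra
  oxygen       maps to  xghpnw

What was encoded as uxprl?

logic

Compare letters: r→a is +9, e→n is +9, b→k is +9 — a constant shift. This is a Caesar cipher with shift 9.
Reversing it on uxprl: u−9=l, x−9=o, p−9=g, r−9=i, l−9=c.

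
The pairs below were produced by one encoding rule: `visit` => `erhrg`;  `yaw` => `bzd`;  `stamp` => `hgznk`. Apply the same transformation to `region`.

Each pair mirrors across the alphabet (v↔e, i↔r, s↔h): positions sum to 25. Each letter is replaced by its mirror in the alphabet: a↔z, b↔y, c↔x, and so on (the Atbash cipher).
Applying it to region: r↔i, e↔v, g↔t, i↔r, o↔l, n↔m.

ivtrlm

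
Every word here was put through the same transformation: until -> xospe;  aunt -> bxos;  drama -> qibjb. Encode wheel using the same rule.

hkvve

u(20)→x(23) and n(13)→o(14) fit y≡5x+1 (mod 26); the inverse of 5 mod 26 is 21. Each letter's alphabet position (a=0..z=25) is mapped through 5·x+1 mod 26 — an affine cipher.
On wheel: w(22)→5·22+1≡7=h; h(7)→5·7+1≡10=k; e(4)→5·4+1≡21=v; e(4)→5·4+1≡21=v; l(11)→5·11+1≡4=e (all mod 26).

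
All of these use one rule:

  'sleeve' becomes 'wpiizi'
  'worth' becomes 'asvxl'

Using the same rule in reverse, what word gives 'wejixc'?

Compare letters: s→w is +4, l→p is +4, e→i is +4 — a constant shift. Every letter moves 4 places later in the alphabet, wrapping around z→a.
Reversing it on wejixc: w−4=s, e−4=a, j−4=f, i−4=e, x−4=t, c−4=y.

safety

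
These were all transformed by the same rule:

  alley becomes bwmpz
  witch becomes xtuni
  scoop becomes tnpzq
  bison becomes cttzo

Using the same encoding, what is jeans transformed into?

The shifts repeat in a cycle of length 2: positions 0,1,… shift by +1, +11, then the pattern repeats.
Applying it to jeans: j+1=k, e+11=p, a+1=b, n+11=y, s+1=t.

kpbyt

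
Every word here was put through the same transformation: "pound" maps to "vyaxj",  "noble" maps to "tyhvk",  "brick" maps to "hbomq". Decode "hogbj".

Shifts by position in pound: pos 0: p→v (+6), pos 1: o→y (+10), pos 2: u→a (+6), pos 3: n→x (+10) — repeating every 2. It's a Vigenère-style cipher with numeric key [6,10]: position i shifts by key[i mod 2].
Decoding hogbj: h−6=b, o−10=e, g−6=a, b−10=r, j−6=d.

beard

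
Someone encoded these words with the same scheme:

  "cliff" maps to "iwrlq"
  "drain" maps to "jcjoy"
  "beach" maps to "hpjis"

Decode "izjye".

Shifts by position in cliff: pos 0: c→i (+6), pos 1: l→w (+11), pos 2: i→r (+9), pos 3: f→l (+6), pos 4: f→q (+11) — repeating every 3. It's a Vigenère-style cipher with numeric key [6,11,9]: position i shifts by key[i mod 3].
Undoing it on izjye: i−6=c, z−11=o, j−9=a, y−6=s, e−11=t.

coast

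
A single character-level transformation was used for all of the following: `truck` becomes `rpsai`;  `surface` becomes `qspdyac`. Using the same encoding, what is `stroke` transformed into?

Every letter moves 24 places later in the alphabet, wrapping around z→a.
For stroke: s+24=q, t+24=r, r+24=p, o+24=m, k+24=i, e+24=c.

qrpmic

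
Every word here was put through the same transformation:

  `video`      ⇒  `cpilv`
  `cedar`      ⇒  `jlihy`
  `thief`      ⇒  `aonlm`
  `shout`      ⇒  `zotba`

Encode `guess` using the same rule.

Shifts by position in video: pos 0: v→c (+7), pos 1: i→p (+7), pos 2: d→i (+5), pos 3: e→l (+7), pos 4: o→v (+7) — repeating every 3. A repeating key of period 3 is used — shifts +7, +7, +5 over and over.
On guess: g+7=n, u+7=b, e+5=j, s+7=z, s+7=z.

nbjzz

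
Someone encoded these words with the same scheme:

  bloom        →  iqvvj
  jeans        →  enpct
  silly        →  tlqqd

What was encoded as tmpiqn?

Each letter's alphabet position (a=0..z=25) is mapped through 19·x+15 mod 26 — an affine cipher.
Decoding tmpiqn: t(19)→11·(19−15)≡18=s; m(12)→11·(12−15)≡19=t; p(15)→11·(15−15)≡0=a; i(8)→11·(8−15)≡1=b; q(16)→11·(16−15)≡11=l; n(13)→11·(13−15)≡4=e (all mod 26).

stable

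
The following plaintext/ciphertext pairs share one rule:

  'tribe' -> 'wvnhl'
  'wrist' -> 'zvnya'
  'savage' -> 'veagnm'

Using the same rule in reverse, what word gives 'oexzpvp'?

lasting

Letter i (0-indexed) is shifted by i+3, so successive shifts are 3, 4, 5, ….
Decoding oexzpvp: o−3=l, e−4=a, x−5=s, z−6=t, p−7=i, v−8=n, p−9=g.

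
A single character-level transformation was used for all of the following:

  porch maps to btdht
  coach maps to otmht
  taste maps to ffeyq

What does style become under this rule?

eykqq

Shifts by position in porch: pos 0: p→b (+12), pos 1: o→t (+5), pos 2: r→d (+12), pos 3: c→h (+5) — repeating every 2. The shifts repeat in a cycle of length 2: positions 0,1,… shift by +12, +5, then the pattern repeats.
Applying it to style: s+12=e, t+5=y, y+12=k, l+5=q, e+12=q.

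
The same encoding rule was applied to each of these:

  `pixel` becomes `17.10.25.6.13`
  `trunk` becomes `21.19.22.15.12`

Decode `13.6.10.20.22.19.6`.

leisure

p is letter #16 and maps to 17: an offset of 1. Each letter is replaced by its alphabet position (a=1..z=26) + 1.
Decoding 13.6.10.20.22.19.6: 13→(13−1)÷1=12=l, 6→(6−1)÷1=5=e, 10→(10−1)÷1=9=i, 20→(20−1)÷1=19=s, 22→(22−1)÷1=21=u, 19→(19−1)÷1=18=r, 6→(6−1)÷1=5=e.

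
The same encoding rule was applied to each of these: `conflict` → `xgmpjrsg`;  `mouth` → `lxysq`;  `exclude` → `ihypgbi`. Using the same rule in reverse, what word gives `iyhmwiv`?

The word is reversed, then every letter is shifted forward by 4.
Reversing it on iyhmwiv: shift back: i−4=e, y−4=u, h−4=d, m−4=i, w−4=s, i−4=e, v−4=r → eudiser; then reverse → residue.

residue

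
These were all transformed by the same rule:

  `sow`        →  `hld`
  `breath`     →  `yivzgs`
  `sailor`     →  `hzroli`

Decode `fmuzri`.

This is the alphabet-reversal cipher (Atbash): a becomes z, b becomes y, etc.
Decoding fmuzri: f↔u, m↔n, u↔f, z↔a, r↔i, i↔r.

unfair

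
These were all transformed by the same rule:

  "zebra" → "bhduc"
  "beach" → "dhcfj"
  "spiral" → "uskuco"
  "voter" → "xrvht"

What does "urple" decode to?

sonic

Shifts by position in zebra: pos 0: z→b (+2), pos 1: e→h (+3), pos 2: b→d (+2), pos 3: r→u (+3) — repeating every 2. The shifts repeat in a cycle of length 2: positions 0,1,… shift by +2, +3, then the pattern repeats.
Undoing it on urple: u−2=s, r−3=o, p−2=n, l−3=i, e−2=c.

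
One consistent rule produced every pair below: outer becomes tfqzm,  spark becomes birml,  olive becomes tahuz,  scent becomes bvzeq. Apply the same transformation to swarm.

bjrmp

o(14)→t(19) and u(20)→f(5) fit y≡15x+17 (mod 26); the inverse of 15 mod 26 is 7. Treating letters as 0–25, the rule is x ↦ 15x + 17 (mod 26).
On swarm: s(18)→15·18+17≡1=b; w(22)→15·22+17≡9=j; a(0)→15·0+17≡17=r; r(17)→15·17+17≡12=m; m(12)→15·12+17≡15=p (all mod 26).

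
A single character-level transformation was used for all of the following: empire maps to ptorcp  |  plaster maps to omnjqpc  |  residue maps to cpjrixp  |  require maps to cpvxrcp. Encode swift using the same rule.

jlrwq

e(4)→p(15) and m(12)→t(19) fit y≡7x+13 (mod 26); the inverse of 7 mod 26 is 15. Each letter's alphabet position (a=0..z=25) is mapped through 7·x+13 mod 26 — an affine cipher.
For swift: s(18)→7·18+13≡9=j; w(22)→7·22+13≡11=l; i(8)→7·8+13≡17=r; f(5)→7·5+13≡22=w; t(19)→7·19+13≡16=q (all mod 26).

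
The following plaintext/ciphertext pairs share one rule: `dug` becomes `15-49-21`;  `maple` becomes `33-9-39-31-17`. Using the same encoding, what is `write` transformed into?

53-43-25-47-17

With a=1..z=26, the number is 2·pos + 7.
For write: w=23→53, r=18→43, i=9→25, t=20→47, e=5→17.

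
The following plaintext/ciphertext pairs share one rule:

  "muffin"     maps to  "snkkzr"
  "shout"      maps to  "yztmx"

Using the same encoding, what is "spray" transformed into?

Read the word backwards and shift each letter +5.
Applying it to spray: reverse → yarps; then shift: y+5=d, a+5=f, r+5=w, p+5=u, s+5=x.

dfwux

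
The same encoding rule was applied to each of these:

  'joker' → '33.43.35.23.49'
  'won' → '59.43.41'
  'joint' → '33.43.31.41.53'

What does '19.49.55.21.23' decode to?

j(#10)→33 and o(#15)→43: differences scale by 2, so n = 2·pos + 13. With a=1..z=26, the number is 2·pos + 13.
Undoing it on 19.49.55.21.23: 19→(19−13)÷2=3=c, 49→(49−13)÷2=18=r, 55→(55−13)÷2=21=u, 21→(21−13)÷2=4=d, 23→(23−13)÷2=5=e.

crude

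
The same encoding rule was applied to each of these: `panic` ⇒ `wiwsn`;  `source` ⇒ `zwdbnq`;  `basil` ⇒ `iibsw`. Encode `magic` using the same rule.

tipsn

In panic: p→w is +7, a→i is +8, n→w is +9, i→s is +10 — the shift increases by 1 each position. Letter i (0-indexed) is shifted by i+7, so successive shifts are 7, 8, 9, ….
Applying it to magic: m+7=t, a+8=i, g+9=p, i+10=s, c+11=n.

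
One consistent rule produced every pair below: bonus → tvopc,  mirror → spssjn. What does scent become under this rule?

Read the word backwards and shift each letter +1.
Applying it to scent: reverse → tnecs; then shift: t+1=u, n+1=o, e+1=f, c+1=d, s+1=t.

uofdt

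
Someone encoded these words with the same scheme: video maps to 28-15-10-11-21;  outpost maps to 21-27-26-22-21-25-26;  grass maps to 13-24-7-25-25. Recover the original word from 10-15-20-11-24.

v is letter #22 and maps to 28: an offset of 6. Letters become their 1-based position plus 6 (so a→7, b→8, …).
Reversing it on 10-15-20-11-24: 10→(10−6)÷1=4=d, 15→(15−6)÷1=9=i, 20→(20−6)÷1=14=n, 11→(11−6)÷1=5=e, 24→(24−6)÷1=18=r.

diner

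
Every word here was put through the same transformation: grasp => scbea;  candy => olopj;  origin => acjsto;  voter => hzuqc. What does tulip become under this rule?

ffmua

Shifts by position in grasp: pos 0: g→s (+12), pos 1: r→c (+11), pos 2: a→b (+1), pos 3: s→e (+12), pos 4: p→a (+11) — repeating every 3. The shifts repeat in a cycle of length 3: positions 0,1,… shift by +12, +11, +1, then the pattern repeats.
Applying it to tulip: t+12=f, u+11=f, l+1=m, i+12=u, p+11=a.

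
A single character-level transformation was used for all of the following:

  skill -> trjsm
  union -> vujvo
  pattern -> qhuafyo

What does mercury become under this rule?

Shifts by position in skill: pos 0: s→t (+1), pos 1: k→r (+7), pos 2: i→j (+1), pos 3: l→s (+7) — repeating every 2. It's a Vigenère-style cipher with numeric key [1,7]: position i shifts by key[i mod 2].
Applying it to mercury: m+1=n, e+7=l, r+1=s, c+7=j, u+1=v, r+7=y, y+1=z.

nlsjvyz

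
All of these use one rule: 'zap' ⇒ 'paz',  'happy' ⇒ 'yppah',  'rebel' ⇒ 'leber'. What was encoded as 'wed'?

dew

The output letters match the input read backwards: zap reversed is paz. The word is simply reversed.
Reversing it on wed: then reverse → dew.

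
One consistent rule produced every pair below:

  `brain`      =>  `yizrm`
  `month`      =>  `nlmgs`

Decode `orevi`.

liver

Each pair mirrors across the alphabet (b↔y, r↔i, a↔z): positions sum to 25. Letters are reflected about the middle of the alphabet (position → 25−position): Atbash.
Undoing it on orevi: o↔l, r↔i, e↔v, v↔e, i↔r.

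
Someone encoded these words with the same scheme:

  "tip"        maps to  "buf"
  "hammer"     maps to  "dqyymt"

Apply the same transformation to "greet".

The output letters match the input read backwards, each shifted +12: tip reversed is pit. Two steps: reverse the string, then apply a Caesar shift of +12.
Applying it to greet: reverse → teerg; then shift: t+12=f, e+12=q, e+12=q, r+12=d, g+12=s.

fqqds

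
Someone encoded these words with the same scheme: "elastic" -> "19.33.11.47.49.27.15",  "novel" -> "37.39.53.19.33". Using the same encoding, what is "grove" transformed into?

23.45.39.53.19

The formula is n = 2×(alphabet index, a=1) + 9.
On grove: g=7→23, r=18→45, o=15→39, v=22→53, e=5→19.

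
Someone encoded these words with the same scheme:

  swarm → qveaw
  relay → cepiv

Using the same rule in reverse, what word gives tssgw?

scoop

The output letters match the input read backwards, each shifted +4: swarm reversed is mraws. Read the word backwards and shift each letter +4.
Undoing it on tssgw: shift back: t−4=p, s−4=o, s−4=o, g−4=c, w−4=s → poocs; then reverse → scoop.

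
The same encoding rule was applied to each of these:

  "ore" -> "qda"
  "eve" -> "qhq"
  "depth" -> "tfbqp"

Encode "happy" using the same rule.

kbbmt

The word is reversed, then every letter is shifted forward by 12.
For happy: reverse → yppah; then shift: y+12=k, p+12=b, p+12=b, a+12=m, h+12=t.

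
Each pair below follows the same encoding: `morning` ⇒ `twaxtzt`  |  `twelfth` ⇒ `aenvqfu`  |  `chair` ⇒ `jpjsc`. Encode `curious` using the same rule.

Each letter shifts forward by (position + 7), i.e. 7, 8, 9, … — the shift grows by one for each successive letter.
For curious: c+7=j, u+8=c, r+9=a, i+10=s, o+11=z, u+12=g, s+13=f.

jcaszgf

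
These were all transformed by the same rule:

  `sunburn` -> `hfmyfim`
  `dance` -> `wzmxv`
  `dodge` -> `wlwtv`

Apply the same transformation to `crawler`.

xizdovi

Each pair mirrors across the alphabet (s↔h, u↔f, n↔m): positions sum to 25. Each letter is replaced by its mirror in the alphabet: a↔z, b↔y, c↔x, and so on (the Atbash cipher).
Applying it to crawler: c↔x, r↔i, a↔z, w↔d, l↔o, e↔v, r↔i.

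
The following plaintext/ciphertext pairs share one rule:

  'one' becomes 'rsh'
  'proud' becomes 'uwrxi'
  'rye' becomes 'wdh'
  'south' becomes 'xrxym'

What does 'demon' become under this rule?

ihrrs

The shift depends on letter class: consonant n→s is +5, but vowel o→r is +3. Vowels shift forward by 3 and consonants shift forward by 5.
For demon: d(cons)+5=i, e(vowel)+3=h, m(cons)+5=r, o(vowel)+3=r, n(cons)+5=s.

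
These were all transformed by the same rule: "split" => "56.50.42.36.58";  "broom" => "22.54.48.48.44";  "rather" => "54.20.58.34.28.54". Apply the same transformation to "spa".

s(#19)→56 and p(#16)→50: differences scale by 2, so n = 2·pos + 18. The formula is n = 2×(alphabet index, a=1) + 18.
Applying it to spa: s=19→56, p=16→50, a=1→20.

56.50.20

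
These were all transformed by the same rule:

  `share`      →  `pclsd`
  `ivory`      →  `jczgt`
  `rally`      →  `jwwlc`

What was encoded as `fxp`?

emu

The output letters match the input read backwards, each shifted +11: share reversed is erahs. Read the word backwards and shift each letter +11.
Decoding fxp: shift back: f−11=u, x−11=m, p−11=e → ume; then reverse → emu.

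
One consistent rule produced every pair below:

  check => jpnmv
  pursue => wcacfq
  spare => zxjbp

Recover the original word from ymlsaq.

recipe

In check: c→j is +7, h→p is +8, e→n is +9, c→m is +10 — the shift increases by 1 each position. Each letter shifts forward by (position + 7), i.e. 7, 8, 9, … — the shift grows by one for each successive letter.
Undoing it on ymlsaq: y−7=r, m−8=e, l−9=c, s−10=i, a−11=p, q−12=e.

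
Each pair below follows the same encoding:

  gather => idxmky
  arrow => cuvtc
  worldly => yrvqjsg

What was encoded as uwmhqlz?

In gather: g→i is +2, a→d is +3, t→x is +4, h→m is +5 — the shift increases by 1 each position. Each letter shifts forward by (position + 2), i.e. 2, 3, 4, … — the shift grows by one for each successive letter.
Reversing it on uwmhqlz: u−2=s, w−3=t, m−4=i, h−5=c, q−6=k, l−7=e, z−8=r.

sticker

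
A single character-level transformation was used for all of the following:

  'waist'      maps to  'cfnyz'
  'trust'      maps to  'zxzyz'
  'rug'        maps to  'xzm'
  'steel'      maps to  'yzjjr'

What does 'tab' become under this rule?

zfh

The shift depends on letter class: consonant w→c is +6, but vowel a→f is +5. Vowels shift forward by 5 and consonants shift forward by 6.
Applying it to tab: t(cons)+6=z, a(vowel)+5=f, b(cons)+6=h.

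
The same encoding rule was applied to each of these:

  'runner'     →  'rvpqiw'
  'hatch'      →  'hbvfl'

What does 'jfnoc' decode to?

jelly

Each letter shifts forward by its position index (0, 1, 2, …) — the shift grows by one for each successive letter.
Undoing it on jfnoc: j−0=j, f−1=e, n−2=l, o−3=l, c−4=y.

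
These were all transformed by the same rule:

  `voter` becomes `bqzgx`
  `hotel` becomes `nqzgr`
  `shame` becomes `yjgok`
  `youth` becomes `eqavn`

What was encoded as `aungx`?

Shifts by position in voter: pos 0: v→b (+6), pos 1: o→q (+2), pos 2: t→z (+6), pos 3: e→g (+2) — repeating every 2. The shifts repeat in a cycle of length 2: positions 0,1,… shift by +6, +2, then the pattern repeats.
Reversing it on aungx: a−6=u, u−2=s, n−6=h, g−2=e, x−6=r.

usher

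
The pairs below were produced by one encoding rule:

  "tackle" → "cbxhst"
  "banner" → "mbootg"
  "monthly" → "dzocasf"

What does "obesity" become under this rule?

zmtrlcf

t(19)→c(2) and a(0)→b(1) fit y≡11x+1 (mod 26); the inverse of 11 mod 26 is 19. This is an affine cipher: with a=0,…,z=25, each position x becomes (11x+1) mod 26.
Applying it to obesity: o(14)→11·14+1≡25=z; b(1)→11·1+1≡12=m; e(4)→11·4+1≡19=t; s(18)→11·18+1≡17=r; i(8)→11·8+1≡11=l; t(19)→11·19+1≡2=c; y(24)→11·24+1≡5=f (all mod 26).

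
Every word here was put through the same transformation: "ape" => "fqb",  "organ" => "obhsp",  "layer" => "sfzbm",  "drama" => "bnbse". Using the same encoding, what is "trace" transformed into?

fdbsu

The output letters match the input read backwards, each shifted +1: ape reversed is epa. The word is reversed, then every letter is shifted forward by 1.
Applying it to trace: reverse → ecart; then shift: e+1=f, c+1=d, a+1=b, r+1=s, t+1=u.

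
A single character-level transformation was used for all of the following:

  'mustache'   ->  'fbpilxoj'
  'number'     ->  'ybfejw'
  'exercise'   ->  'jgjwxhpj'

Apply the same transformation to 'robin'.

wrehy

m(12)→f(5) and u(20)→b(1) fit y≡19x+11 (mod 26); the inverse of 19 mod 26 is 11. This is an affine cipher: with a=0,…,z=25, each position x becomes (19x+11) mod 26.
Applying it to robin: r(17)→19·17+11≡22=w; o(14)→19·14+11≡17=r; b(1)→19·1+11≡4=e; i(8)→19·8+11≡7=h; n(13)→19·13+11≡24=y (all mod 26).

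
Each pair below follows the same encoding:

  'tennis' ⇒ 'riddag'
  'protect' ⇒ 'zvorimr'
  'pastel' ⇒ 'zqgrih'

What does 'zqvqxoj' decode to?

t(19)→r(17) and e(4)→i(8) fit y≡11x+16 (mod 26); the inverse of 11 mod 26 is 19. This is an affine cipher: with a=0,…,z=25, each position x becomes (11x+16) mod 26.
Decoding zqvqxoj: z(25)→19·(25−16)≡15=p; q(16)→19·(16−16)≡0=a; v(21)→19·(21−16)≡17=r; q(16)→19·(16−16)≡0=a; x(23)→19·(23−16)≡3=d; o(14)→19·(14−16)≡14=o; j(9)→19·(9−16)≡23=x (all mod 26).

paradox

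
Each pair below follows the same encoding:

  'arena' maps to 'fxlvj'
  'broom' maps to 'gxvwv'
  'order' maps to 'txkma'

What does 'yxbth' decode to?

truly

Each letter shifts forward by (position + 5), i.e. 5, 6, 7, … — the shift grows by one for each successive letter.
Decoding yxbth: y−5=t, x−6=r, b−7=u, t−8=l, h−9=y.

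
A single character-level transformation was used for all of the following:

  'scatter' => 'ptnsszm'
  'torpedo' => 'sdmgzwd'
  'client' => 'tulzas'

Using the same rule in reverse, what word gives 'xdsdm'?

s(18)→p(15) and c(2)→t(19) fit y≡3x+13 (mod 26); the inverse of 3 mod 26 is 9. Treating letters as 0–25, the rule is x ↦ 3x + 13 (mod 26).
Undoing it on xdsdm: x(23)→9·(23−13)≡12=m; d(3)→9·(3−13)≡14=o; s(18)→9·(18−13)≡19=t; d(3)→9·(3−13)≡14=o; m(12)→9·(12−13)≡17=r (all mod 26).

motor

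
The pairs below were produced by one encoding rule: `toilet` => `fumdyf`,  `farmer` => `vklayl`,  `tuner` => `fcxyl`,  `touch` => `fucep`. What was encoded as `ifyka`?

t(19)→f(5) and o(14)→u(20) fit y≡23x+10 (mod 26); the inverse of 23 mod 26 is 17. Each letter's alphabet position (a=0..z=25) is mapped through 23·x+10 mod 26 — an affine cipher.
Reversing it on ifyka: i(8)→17·(8−10)≡18=s; f(5)→17·(5−10)≡19=t; y(24)→17·(24−10)≡4=e; k(10)→17·(10−10)≡0=a; a(0)→17·(0−10)≡12=m (all mod 26).

steam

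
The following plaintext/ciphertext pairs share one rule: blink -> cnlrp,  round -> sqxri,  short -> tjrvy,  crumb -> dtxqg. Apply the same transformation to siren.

Letter i (0-indexed) is shifted by i+1, so successive shifts are 1, 2, 3, ….
Applying it to siren: s+1=t, i+2=k, r+3=u, e+4=i, n+5=s.

tkuis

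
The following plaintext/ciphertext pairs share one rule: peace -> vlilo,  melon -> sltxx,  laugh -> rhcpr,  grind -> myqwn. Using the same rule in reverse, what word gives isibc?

In peace: p→v is +6, e→l is +7, a→i is +8, c→l is +9 — the shift increases by 1 each position. Each letter shifts forward by (position + 6), i.e. 6, 7, 8, … — the shift grows by one for each successive letter.
Undoing it on isibc: i−6=c, s−7=l, i−8=a, b−9=s, c−10=s.

class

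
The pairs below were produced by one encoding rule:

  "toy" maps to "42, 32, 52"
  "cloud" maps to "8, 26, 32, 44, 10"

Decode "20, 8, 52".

icy

t(#20)→42 and o(#15)→32: differences scale by 2, so n = 2·pos + 2. With a=1..z=26, the number is 2·pos + 2.
Reversing it on 20, 8, 52: 20→(20−2)÷2=9=i, 8→(8−2)÷2=3=c, 52→(52−2)÷2=25=y.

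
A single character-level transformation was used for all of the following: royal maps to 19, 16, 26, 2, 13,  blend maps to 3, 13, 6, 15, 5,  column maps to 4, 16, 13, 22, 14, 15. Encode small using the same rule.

20, 14, 2, 13, 13

Each letter is replaced by its alphabet position (a=1..z=26) + 1.
For small: s=19→20, m=13→14, a=1→2, l=12→13, l=12→13.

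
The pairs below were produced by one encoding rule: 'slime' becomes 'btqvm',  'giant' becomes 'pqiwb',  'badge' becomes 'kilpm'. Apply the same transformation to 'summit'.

Shifts by position in slime: pos 0: s→b (+9), pos 1: l→t (+8), pos 2: i→q (+8), pos 3: m→v (+9), pos 4: e→m (+8) — repeating every 3. A repeating key of period 3 is used — shifts +9, +8, +8 over and over.
On summit: s+9=b, u+8=c, m+8=u, m+9=v, i+8=q, t+8=b.

bcuvqb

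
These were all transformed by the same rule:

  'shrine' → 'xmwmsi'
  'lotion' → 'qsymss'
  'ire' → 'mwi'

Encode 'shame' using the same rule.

xmeri

Vowels shift forward by 4 and consonants shift forward by 5.
Applying it to shame: s(cons)+5=x, h(cons)+5=m, a(vowel)+4=e, m(cons)+5=r, e(vowel)+4=i.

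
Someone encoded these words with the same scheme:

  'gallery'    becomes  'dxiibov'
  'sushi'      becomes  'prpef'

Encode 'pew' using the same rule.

mbt

Every letter moves 23 places later in the alphabet, wrapping around z→a.
Applying it to pew: p+23=m, e+23=b, w+23=t.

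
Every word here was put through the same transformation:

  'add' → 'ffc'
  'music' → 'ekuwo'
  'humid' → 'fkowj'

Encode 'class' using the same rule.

The output letters match the input read backwards, each shifted +2: add reversed is dda. Read the word backwards and shift each letter +2.
For class: reverse → ssalc; then shift: s+2=u, s+2=u, a+2=c, l+2=n, c+2=e.

uucne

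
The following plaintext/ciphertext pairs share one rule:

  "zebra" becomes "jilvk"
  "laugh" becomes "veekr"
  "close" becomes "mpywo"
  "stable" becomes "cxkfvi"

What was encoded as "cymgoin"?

succeed

Shifts by position in zebra: pos 0: z→j (+10), pos 1: e→i (+4), pos 2: b→l (+10), pos 3: r→v (+4) — repeating every 2. A repeating key of period 2 is used — shifts +10, +4 over and over.
Undoing it on cymgoin: c−10=s, y−4=u, m−10=c, g−4=c, o−10=e, i−4=e, n−10=d.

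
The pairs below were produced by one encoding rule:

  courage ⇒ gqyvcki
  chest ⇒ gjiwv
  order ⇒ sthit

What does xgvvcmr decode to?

terrain

Shifts by position in courage: pos 0: c→g (+4), pos 1: o→q (+2), pos 2: u→y (+4), pos 3: r→v (+4), pos 4: a→c (+2), pos 5: g→k (+4) — repeating every 3. A repeating key of period 3 is used — shifts +4, +2, +4 over and over.
Decoding xgvvcmr: x−4=t, g−2=e, v−4=r, v−4=r, c−2=a, m−4=i, r−4=n.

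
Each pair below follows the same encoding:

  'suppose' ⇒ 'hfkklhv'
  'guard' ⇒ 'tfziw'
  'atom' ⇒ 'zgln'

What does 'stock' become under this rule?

hglxp

Each pair mirrors across the alphabet (s↔h, u↔f, p↔k): positions sum to 25. Letters are reflected about the middle of the alphabet (position → 25−position): Atbash.
On stock: s↔h, t↔g, o↔l, c↔x, k↔p.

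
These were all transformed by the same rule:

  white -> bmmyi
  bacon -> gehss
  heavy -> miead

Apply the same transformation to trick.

The shift depends on letter class: consonant w→b is +5, but vowel i→m is +4. Vowels shift forward by 4 and consonants shift forward by 5.
Applying it to trick: t(cons)+5=y, r(cons)+5=w, i(vowel)+4=m, c(cons)+5=h, k(cons)+5=p.

ywmhp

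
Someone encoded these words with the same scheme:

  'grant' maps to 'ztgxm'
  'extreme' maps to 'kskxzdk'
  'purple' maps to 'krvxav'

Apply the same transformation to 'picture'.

kxaziov

Read the word backwards and shift each letter +6.
For picture: reverse → erutcip; then shift: e+6=k, r+6=x, u+6=a, t+6=z, c+6=i, i+6=o, p+6=v.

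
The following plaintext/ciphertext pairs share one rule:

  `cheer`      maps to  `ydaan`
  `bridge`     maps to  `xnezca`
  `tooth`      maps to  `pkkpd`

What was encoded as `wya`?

Compare letters: c→y is +22, h→d is +22, e→a is +22 — a constant shift. It's a constant shift of +22 (ROT22).
Reversing it on wya: w−22=a, y−22=c, a−22=e.

ace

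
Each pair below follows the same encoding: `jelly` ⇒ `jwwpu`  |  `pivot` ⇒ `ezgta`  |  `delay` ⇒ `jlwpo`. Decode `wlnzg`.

vocal

The output letters match the input read backwards, each shifted +11: jelly reversed is yllej. The word is reversed, then every letter is shifted forward by 11.
Decoding wlnzg: shift back: w−11=l, l−11=a, n−11=c, z−11=o, g−11=v → lacov; then reverse → vocal.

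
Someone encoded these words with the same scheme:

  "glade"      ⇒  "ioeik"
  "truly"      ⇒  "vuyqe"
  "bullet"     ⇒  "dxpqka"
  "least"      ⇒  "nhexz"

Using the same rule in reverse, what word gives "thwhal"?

rescue

Letter i (0-indexed) is shifted by i+2, so successive shifts are 2, 3, 4, ….
Reversing it on thwhal: t−2=r, h−3=e, w−4=s, h−5=c, a−6=u, l−7=e.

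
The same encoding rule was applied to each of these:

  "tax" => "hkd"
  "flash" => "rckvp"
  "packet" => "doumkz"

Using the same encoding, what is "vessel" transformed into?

The output letters match the input read backwards, each shifted +10: tax reversed is xat. The word is reversed, then every letter is shifted forward by 10.
For vessel: reverse → lessev; then shift: l+10=v, e+10=o, s+10=c, s+10=c, e+10=o, v+10=f.

voccof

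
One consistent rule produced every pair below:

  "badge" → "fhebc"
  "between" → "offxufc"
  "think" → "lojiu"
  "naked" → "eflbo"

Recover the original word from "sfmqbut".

stapler

The output letters match the input read backwards, each shifted +1: badge reversed is egdab. Two steps: reverse the string, then apply a Caesar shift of +1.
Undoing it on sfmqbut: shift back: s−1=r, f−1=e, m−1=l, q−1=p, b−1=a, u−1=t, t−1=s → relpats; then reverse → stapler.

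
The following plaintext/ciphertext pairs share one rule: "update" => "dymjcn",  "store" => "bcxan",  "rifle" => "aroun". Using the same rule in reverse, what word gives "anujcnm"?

It's a constant shift of +9 (ROT9).
Undoing it on anujcnm: a−9=r, n−9=e, u−9=l, j−9=a, c−9=t, n−9=e, m−9=d.

related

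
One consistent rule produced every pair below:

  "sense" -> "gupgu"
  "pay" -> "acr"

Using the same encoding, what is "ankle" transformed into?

gnmpc

The output letters match the input read backwards, each shifted +2: sense reversed is esnes. The word is reversed, then every letter is shifted forward by 2.
Applying it to ankle: reverse → elkna; then shift: e+2=g, l+2=n, k+2=m, n+2=p, a+2=c.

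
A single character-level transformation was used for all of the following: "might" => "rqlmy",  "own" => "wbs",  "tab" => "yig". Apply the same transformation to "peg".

The shift depends on letter class: consonant m→r is +5, but vowel i→q is +8. Vowels shift forward by 8 and consonants shift forward by 5.
Applying it to peg: p(cons)+5=u, e(vowel)+8=m, g(cons)+5=l.

uml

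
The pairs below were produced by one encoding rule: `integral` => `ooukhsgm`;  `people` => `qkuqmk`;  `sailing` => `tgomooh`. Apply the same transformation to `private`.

qsowguk

The shift depends on letter class: consonant n→o is +1, but vowel i→o is +6. Two shifts are in play — +6 for a/e/i/o/u, +1 for every other letter.
On private: p(cons)+1=q, r(cons)+1=s, i(vowel)+6=o, v(cons)+1=w, a(vowel)+6=g, t(cons)+1=u, e(vowel)+6=k.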